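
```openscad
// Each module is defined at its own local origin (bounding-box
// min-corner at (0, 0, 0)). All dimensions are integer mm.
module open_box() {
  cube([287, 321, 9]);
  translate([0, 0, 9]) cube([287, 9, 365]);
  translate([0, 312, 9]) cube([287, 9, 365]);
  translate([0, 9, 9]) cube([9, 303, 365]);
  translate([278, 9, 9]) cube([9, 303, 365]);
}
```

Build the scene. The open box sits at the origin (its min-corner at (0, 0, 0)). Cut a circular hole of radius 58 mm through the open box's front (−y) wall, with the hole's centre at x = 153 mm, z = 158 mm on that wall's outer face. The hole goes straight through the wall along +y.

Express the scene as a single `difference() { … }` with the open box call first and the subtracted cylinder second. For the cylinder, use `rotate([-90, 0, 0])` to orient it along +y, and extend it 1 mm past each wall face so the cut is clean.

difference() {
  open_box();
  translate([153, -1, 158]) rotate([-90, 0, 0]) cylinder(h = 11, r = 58);
}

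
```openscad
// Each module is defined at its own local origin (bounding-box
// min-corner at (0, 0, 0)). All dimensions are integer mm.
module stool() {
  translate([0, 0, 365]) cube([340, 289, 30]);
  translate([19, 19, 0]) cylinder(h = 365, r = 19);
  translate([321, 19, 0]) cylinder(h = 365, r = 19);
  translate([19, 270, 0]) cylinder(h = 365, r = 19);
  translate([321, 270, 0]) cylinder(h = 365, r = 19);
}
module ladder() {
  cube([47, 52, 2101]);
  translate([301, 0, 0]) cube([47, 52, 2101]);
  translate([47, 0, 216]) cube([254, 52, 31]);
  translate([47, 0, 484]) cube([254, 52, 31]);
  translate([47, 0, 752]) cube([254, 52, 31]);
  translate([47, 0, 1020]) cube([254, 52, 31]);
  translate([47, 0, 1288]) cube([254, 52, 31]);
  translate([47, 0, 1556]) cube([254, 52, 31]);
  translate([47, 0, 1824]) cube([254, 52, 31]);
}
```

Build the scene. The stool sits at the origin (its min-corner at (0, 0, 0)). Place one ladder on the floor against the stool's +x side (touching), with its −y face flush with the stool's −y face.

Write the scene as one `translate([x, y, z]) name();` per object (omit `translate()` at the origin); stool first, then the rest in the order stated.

stool();
translate([340, 0, 0]) ladder();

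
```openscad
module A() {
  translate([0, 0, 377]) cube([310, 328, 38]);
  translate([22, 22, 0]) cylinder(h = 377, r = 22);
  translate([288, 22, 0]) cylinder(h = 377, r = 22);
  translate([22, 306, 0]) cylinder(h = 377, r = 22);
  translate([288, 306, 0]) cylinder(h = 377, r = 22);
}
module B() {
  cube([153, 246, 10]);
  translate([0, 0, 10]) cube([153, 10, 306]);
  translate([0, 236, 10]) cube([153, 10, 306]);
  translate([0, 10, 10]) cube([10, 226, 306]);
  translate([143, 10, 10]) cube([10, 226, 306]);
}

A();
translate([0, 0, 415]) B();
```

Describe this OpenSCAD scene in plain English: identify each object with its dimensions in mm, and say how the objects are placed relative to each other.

A is a four-legged stool. The seat is a 310×328×38 mm slab whose top surface is at z = 415 mm; four round legs, each 44 mm in diameter, run from the floor (z = 0) to the underside of the seat, each leg's axis is inset half a diameter from the nearest pair of seat edges (so the leg's bounding box is flush with the corner).

B is an open storage box with external size 153×246×316 mm and wall thickness 10 mm (the base is also 10 mm thick). The base covers the whole footprint; the four walls stand on the base, with the y-facing walls full-width and the x-facing walls fitting between their inner faces.

The open box is on top of the stool.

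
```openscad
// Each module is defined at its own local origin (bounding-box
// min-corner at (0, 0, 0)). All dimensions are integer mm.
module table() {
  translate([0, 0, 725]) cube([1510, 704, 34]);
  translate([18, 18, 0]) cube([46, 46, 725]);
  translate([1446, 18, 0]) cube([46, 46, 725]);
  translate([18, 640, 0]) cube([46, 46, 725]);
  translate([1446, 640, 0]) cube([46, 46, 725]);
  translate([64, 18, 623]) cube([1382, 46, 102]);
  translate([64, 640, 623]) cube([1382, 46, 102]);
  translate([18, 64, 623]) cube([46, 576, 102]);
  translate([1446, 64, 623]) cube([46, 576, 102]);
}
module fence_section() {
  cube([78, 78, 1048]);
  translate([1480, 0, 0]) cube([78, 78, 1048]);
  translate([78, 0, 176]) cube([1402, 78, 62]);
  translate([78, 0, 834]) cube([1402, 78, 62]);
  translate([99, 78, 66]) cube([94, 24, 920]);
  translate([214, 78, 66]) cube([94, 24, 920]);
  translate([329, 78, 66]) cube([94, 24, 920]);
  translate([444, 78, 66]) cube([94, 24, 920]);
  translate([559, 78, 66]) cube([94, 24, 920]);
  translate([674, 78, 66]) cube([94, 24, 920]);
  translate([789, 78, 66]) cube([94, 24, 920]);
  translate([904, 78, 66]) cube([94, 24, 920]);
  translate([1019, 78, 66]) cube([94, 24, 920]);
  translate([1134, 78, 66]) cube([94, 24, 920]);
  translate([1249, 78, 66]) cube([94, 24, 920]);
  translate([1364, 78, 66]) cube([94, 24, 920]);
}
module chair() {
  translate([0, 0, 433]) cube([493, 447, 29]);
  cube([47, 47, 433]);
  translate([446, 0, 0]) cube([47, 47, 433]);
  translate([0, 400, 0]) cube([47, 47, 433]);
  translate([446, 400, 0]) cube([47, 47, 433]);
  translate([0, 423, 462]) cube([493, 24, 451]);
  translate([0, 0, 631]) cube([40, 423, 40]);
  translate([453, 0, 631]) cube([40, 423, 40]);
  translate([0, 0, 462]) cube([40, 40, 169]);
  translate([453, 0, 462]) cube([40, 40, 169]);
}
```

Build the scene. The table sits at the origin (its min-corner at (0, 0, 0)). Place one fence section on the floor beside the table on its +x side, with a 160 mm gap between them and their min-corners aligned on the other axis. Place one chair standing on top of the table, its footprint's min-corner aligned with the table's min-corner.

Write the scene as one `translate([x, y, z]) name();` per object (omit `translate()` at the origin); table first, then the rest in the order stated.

table();
translate([1670, 0, 0]) fence_section();
translate([0, 0, 759]) chair();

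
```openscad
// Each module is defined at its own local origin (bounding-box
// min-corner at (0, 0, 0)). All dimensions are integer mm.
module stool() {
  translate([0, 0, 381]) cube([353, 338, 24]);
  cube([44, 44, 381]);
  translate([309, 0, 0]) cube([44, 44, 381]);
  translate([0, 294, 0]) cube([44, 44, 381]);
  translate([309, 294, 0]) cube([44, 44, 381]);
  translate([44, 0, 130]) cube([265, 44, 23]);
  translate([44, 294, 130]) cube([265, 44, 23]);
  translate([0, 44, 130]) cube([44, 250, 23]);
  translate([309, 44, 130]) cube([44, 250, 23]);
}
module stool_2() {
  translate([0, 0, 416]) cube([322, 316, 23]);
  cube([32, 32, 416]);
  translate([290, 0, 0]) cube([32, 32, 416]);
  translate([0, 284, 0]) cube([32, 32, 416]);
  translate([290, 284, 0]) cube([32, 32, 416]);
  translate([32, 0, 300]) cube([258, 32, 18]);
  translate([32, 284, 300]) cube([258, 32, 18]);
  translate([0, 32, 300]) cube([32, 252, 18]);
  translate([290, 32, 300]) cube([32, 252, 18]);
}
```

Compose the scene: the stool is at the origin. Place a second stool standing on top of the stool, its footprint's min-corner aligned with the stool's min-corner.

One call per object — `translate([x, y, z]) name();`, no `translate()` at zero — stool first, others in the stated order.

stool();
translate([0, 0, 405]) stool_2();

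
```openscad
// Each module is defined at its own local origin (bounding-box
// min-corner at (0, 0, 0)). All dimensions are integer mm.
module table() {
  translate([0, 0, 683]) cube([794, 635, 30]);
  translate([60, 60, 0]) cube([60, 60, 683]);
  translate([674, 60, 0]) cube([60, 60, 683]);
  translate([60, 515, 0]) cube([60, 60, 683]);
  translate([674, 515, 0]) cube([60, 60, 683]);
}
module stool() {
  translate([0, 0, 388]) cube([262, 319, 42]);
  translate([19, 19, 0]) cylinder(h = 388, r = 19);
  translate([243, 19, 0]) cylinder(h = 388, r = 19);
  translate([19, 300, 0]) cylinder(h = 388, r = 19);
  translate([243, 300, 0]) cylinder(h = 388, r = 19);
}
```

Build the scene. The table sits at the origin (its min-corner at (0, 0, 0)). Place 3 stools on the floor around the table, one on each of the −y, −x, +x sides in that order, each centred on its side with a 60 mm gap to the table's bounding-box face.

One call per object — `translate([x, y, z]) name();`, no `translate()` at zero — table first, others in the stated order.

table();
translate([266, -379, 0]) stool();
translate([-322, 158, 0]) stool();
translate([854, 158, 0]) stool();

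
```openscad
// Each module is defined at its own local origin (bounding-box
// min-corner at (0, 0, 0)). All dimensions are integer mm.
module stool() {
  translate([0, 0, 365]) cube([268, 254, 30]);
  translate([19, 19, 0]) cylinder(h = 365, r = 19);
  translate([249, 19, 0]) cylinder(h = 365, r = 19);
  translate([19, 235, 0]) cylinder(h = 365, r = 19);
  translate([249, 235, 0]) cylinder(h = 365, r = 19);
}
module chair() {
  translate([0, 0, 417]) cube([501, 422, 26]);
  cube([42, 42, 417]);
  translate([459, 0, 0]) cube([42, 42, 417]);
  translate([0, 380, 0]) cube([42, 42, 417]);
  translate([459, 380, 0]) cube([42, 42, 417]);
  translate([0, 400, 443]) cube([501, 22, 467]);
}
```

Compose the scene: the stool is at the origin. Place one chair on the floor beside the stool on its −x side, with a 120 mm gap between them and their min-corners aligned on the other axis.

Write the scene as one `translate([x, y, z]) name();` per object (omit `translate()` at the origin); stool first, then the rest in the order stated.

stool();
translate([-621, 0, 0]) chair();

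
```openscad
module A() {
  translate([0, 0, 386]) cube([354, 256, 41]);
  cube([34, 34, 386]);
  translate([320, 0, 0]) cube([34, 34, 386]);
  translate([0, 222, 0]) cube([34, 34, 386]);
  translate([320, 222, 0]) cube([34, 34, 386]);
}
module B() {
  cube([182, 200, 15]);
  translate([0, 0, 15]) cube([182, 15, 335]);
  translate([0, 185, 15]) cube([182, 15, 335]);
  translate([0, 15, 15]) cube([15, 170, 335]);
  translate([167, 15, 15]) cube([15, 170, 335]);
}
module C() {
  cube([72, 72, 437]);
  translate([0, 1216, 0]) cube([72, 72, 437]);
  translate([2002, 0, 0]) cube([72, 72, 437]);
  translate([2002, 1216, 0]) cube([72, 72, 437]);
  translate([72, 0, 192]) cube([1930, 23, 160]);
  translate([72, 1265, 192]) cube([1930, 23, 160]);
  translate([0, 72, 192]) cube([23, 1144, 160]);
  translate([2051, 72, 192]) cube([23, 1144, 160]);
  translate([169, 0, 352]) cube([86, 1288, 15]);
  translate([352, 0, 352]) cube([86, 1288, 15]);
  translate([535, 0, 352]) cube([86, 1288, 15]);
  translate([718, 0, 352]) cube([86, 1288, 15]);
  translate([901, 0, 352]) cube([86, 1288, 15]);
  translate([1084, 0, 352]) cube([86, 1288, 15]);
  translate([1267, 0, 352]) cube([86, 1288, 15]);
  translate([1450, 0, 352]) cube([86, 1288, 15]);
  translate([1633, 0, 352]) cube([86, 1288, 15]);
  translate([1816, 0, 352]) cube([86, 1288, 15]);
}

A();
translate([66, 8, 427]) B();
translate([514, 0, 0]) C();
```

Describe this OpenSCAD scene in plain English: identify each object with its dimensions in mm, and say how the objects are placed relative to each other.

A is a four-legged stool. The seat is a 354×256×41 mm slab whose top surface is at z = 427 mm; four square legs, each 34×34 mm in cross-section, run from the floor (z = 0) to the underside of the seat, each flush with a corner of the seat.

B is an open-topped rectangular box: outside dimensions 182×200×350 mm, with a uniform wall and base thickness of 15 mm. The base is a full 182×200 slab on the floor; four walls sit on top of the base. The front and back walls (the −y and +y sides) span the full width; the two side walls fit between them.

C is a bed frame 2074 mm long (x) by 1288 mm wide (y). Four 72×72 mm corner posts, 437 mm tall, at the corners of the footprint. Four rails of 23 mm thickness and 160 mm height run between adjacent posts with their undersides at z = 192 mm, their outer faces flush with the outside of the frame (the two x-running rails run between the posts' inner faces; the two y-running rails run between the posts' inner faces). 10 slats, each 86 mm wide (x) and 15 mm thick, lie across the top of the two x-running rails, running the full 1288 mm width of the frame in y; the slats are evenly spaced along x between the inner faces of the end posts with equal gaps (rounded down to the nearest mm) at the −x end and between each pair — any rounding remainder accumulates at the +x end.

The open box is on top of the stool. The bed frame is on the floor beside the stool on its +x side.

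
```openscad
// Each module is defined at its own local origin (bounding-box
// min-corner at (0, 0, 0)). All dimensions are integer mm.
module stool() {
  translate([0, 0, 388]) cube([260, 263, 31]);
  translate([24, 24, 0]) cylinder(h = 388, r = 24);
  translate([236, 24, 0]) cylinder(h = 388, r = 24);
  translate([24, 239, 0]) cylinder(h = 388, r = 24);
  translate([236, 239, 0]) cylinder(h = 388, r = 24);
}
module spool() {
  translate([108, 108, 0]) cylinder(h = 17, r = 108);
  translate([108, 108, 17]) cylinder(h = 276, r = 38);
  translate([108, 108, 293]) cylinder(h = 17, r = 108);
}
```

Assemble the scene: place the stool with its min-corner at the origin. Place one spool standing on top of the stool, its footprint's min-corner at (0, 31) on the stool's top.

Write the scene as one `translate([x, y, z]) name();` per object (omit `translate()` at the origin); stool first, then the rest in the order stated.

stool();
translate([0, 31, 419]) spool();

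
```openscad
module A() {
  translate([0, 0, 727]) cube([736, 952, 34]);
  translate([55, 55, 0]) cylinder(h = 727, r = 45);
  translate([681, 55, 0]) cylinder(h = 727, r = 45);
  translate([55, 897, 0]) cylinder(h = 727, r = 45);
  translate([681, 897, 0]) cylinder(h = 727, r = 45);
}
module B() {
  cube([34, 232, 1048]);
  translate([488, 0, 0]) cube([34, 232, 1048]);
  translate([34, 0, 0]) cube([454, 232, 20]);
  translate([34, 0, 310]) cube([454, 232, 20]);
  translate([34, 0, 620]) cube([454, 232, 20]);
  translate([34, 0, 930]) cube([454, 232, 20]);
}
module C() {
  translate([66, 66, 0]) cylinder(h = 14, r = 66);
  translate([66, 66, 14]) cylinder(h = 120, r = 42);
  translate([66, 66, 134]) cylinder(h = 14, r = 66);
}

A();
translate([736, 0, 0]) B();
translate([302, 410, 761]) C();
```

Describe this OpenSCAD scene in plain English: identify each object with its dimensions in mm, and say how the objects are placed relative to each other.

A is a table: top 736 mm (x) × 952 mm (y), 34 mm thick, upper face at z = 761 mm, on four round legs of 90 mm diameter, each leg's bounding box inset 10 mm from the nearest pair of top edges, running from z = 0 to the bottom of the top.

B is a bookshelf 522 mm wide overall, 232 mm deep and 1048 mm tall. The two sides are 34 mm thick vertical panels. 4 horizontal shelves of 20 mm thickness span between the inner faces of the sides; the lowest shelf sits on the floor and shelves are stacked with a clear vertical gap of 290 mm between each pair.

C is a spool: two coaxial disc flanges of radius 66 mm and thickness 14 mm, joined by a core cylinder of radius 42 mm and height 120 mm. The lower flange rests on z = 0 and the three cylinders share a vertical axis.

The bookshelf is against the table's +x side, with their −y faces flush. The spool is on top of the table, centred.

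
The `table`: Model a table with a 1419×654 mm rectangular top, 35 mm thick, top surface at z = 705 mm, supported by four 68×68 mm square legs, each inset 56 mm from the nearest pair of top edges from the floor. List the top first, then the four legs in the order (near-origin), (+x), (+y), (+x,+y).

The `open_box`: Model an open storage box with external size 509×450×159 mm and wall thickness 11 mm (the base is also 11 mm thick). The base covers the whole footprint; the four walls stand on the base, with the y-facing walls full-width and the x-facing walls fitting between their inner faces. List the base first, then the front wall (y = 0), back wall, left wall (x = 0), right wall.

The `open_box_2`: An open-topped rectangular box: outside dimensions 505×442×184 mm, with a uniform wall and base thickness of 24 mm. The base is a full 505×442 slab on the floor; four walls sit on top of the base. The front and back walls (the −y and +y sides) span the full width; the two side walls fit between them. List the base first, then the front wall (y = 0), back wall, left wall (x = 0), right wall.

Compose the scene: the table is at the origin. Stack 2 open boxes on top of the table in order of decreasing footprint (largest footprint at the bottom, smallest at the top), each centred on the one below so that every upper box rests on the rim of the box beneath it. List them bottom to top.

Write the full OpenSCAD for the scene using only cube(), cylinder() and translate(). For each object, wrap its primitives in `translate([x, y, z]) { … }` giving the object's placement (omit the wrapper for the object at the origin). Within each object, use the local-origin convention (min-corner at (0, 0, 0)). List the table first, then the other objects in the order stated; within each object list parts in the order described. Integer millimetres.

translate([0, 0, 670]) cube([1419, 654, 35]);
translate([56, 56, 0]) cube([68, 68, 670]);
translate([1295, 56, 0]) cube([68, 68, 670]);
translate([56, 530, 0]) cube([68, 68, 670]);
translate([1295, 530, 0]) cube([68, 68, 670]);
translate([455, 102, 705]) {
  cube([509, 450, 11]);
  translate([0, 0, 11]) cube([509, 11, 148]);
  translate([0, 439, 11]) cube([509, 11, 148]);
  translate([0, 11, 11]) cube([11, 428, 148]);
  translate([498, 11, 11]) cube([11, 428, 148]);
}
translate([457, 106, 864]) {
  cube([505, 442, 24]);
  translate([0, 0, 24]) cube([505, 24, 160]);
  translate([0, 418, 24]) cube([505, 24, 160]);
  translate([0, 24, 24]) cube([24, 394, 160]);
  translate([481, 24, 24]) cube([24, 394, 160]);
}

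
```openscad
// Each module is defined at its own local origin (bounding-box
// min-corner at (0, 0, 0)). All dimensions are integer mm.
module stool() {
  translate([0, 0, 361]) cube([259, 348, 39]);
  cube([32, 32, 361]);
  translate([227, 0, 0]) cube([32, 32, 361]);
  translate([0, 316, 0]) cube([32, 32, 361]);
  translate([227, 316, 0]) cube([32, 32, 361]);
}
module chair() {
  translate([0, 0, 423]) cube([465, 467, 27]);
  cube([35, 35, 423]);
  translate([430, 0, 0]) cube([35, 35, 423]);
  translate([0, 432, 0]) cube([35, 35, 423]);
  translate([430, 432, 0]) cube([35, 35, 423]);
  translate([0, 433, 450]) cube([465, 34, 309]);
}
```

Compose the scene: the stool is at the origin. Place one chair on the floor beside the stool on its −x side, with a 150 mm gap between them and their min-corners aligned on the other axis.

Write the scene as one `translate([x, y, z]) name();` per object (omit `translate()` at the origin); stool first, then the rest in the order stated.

stool();
translate([-615, 0, 0]) chair();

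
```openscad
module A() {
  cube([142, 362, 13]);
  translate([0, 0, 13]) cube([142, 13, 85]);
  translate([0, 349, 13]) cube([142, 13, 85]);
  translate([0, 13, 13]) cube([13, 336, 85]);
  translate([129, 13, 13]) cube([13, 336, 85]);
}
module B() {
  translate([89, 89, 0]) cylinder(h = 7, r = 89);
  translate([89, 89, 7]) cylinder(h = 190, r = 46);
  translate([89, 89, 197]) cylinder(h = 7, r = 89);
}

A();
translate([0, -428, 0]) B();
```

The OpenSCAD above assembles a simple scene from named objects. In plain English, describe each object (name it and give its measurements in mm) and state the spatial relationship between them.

A is an open-topped rectangular box: outside dimensions 142×362×98 mm, with a uniform wall and base thickness of 13 mm. The base is a full 142×362 slab on the floor; four walls sit on top of the base. The front and back walls (the −y and +y sides) span the full width; the two side walls fit between them.

B is a spool: two coaxial disc flanges of radius 89 mm and thickness 7 mm, joined by a core cylinder of radius 46 mm and height 190 mm. The lower flange rests on z = 0 and the three cylinders share a vertical axis.

The spool is on the floor beside the open box on its −y side.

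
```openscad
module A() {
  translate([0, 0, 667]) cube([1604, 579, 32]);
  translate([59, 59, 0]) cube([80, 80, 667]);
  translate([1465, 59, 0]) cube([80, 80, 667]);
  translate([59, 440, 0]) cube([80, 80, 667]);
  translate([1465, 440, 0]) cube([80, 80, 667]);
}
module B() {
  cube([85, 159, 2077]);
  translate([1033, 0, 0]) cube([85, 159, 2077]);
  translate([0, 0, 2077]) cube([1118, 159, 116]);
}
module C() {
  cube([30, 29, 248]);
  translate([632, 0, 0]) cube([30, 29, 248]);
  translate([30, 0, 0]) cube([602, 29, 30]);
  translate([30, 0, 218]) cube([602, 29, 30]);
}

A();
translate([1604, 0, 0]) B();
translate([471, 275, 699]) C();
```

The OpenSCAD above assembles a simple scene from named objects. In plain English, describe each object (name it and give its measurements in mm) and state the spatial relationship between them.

A is a rectangular dining table. The top is 1604×579×32 mm with its upper surface at z = 699 mm. It stands on four 80×80 mm square legs, each inset 59 mm from the nearest pair of top edges, running from the floor to the underside of the top.

B is a rectangular door frame: two vertical jambs of 85×159 mm section, 2077 mm tall, with a clear opening 948 mm wide between their inner faces. A header 116 mm tall and 159 mm deep lies on top of the jambs and spans the full outside width.

C is a rectangular picture frame lying in the x–z plane (depth along y). The opening is 602 mm wide (x) by 188 mm tall (z), surrounded by a border 30 mm wide on all four sides. The frame is 29 mm deep and is made of two full-height vertical stiles with two horizontal rails fitted between them.

The door frame is against the table's +x side, with their −y faces flush. The picture frame is on top of the table, centred.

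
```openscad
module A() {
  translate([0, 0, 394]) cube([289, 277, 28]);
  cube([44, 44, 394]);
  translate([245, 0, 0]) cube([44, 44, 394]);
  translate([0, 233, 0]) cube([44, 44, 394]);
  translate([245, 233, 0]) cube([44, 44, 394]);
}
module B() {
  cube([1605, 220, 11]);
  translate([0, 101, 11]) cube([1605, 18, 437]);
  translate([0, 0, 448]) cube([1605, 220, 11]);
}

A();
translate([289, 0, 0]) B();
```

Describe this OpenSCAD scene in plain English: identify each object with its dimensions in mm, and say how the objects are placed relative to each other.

A is a four-legged stool. The seat is a 289×277×28 mm slab whose top surface is at z = 422 mm; four square legs, each 44×44 mm in cross-section, run from the floor (z = 0) to the underside of the seat, each flush with a corner of the seat.

B is an I-beam lying along x, 1605 mm long. Overall section height 459 mm. Two flanges 220 mm wide (y) and 11 mm thick, one on the floor and one at the top; a web 18 mm thick runs between them, centred on the flange width.

The I-beam is against the stool's +x side, with their −y faces flush.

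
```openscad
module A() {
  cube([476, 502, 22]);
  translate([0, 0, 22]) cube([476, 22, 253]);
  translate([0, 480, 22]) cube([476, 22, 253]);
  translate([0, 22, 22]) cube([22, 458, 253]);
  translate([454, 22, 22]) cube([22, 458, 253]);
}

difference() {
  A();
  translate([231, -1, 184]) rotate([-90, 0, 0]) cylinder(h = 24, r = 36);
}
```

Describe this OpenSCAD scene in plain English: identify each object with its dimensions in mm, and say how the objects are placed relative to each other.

A is an open-topped rectangular box: outside dimensions 476×502×275 mm, with a uniform wall and base thickness of 22 mm. The base is a full 476×502 slab on the floor; four walls sit on top of the base. The front and back walls (the −y and +y sides) span the full width; the two side walls fit between them.

The open box has a circular hole of radius 36 mm through its front wall, centred at (x = 231, z = 184).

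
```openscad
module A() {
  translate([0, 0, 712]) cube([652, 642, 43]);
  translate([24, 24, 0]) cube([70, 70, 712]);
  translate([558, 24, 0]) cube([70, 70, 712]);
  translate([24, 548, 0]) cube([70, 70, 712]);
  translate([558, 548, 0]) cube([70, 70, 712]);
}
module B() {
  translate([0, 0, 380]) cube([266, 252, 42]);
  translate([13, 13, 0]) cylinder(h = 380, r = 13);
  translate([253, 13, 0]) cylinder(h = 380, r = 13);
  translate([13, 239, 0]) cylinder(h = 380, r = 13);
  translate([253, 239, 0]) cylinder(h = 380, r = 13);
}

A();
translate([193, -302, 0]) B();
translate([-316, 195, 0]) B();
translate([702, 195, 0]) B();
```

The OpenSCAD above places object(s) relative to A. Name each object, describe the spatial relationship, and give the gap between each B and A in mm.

A is a table. B is a stool. Three stools sit around the table at the −y, −x, +x sides. The gap between each stool and the table is 50 mm.

Each stool's nearest face is 50 mm from the table's bounding box.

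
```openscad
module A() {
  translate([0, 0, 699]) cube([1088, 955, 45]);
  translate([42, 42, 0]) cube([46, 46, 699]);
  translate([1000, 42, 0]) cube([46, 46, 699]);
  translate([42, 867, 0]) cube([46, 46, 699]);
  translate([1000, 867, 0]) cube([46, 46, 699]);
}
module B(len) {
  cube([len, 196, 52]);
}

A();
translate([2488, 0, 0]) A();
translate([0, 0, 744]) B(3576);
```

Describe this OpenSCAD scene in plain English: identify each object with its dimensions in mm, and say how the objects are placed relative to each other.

A is a table with a 1088×955 mm rectangular top, 45 mm thick, top surface at z = 744 mm, supported by four 46×46 mm square legs, each inset 42 mm from the nearest pair of top edges, running from the floor.

B is a rectangular beam 3576 mm long (x), 196 mm deep (y), 52 mm thick (z).

The beam spans the tops of two tables placed 1400 mm apart, resting at z = 744 mm.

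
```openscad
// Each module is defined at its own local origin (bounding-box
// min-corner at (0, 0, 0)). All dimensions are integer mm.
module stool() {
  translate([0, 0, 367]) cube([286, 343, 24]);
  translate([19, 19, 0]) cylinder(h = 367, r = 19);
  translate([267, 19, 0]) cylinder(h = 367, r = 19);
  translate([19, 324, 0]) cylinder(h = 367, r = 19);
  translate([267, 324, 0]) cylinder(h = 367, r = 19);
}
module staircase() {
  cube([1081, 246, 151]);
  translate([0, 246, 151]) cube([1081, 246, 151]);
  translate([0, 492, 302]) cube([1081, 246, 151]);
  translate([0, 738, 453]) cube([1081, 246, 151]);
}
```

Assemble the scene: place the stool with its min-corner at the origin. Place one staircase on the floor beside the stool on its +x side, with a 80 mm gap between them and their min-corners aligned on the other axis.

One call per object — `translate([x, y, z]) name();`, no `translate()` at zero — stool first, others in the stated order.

stool();
translate([366, 0, 0]) staircase();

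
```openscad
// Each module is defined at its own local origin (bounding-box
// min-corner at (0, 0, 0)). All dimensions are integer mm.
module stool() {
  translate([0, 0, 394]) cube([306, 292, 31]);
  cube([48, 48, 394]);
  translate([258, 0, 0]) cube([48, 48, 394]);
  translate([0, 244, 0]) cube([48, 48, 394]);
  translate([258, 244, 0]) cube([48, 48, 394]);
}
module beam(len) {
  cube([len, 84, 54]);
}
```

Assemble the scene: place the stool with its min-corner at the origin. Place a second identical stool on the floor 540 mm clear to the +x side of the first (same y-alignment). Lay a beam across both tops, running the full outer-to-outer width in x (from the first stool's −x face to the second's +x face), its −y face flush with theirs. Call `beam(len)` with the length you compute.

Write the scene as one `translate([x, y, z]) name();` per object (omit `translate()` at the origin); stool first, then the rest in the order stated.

stool();
translate([846, 0, 0]) stool();
translate([0, 0, 425]) beam(1152);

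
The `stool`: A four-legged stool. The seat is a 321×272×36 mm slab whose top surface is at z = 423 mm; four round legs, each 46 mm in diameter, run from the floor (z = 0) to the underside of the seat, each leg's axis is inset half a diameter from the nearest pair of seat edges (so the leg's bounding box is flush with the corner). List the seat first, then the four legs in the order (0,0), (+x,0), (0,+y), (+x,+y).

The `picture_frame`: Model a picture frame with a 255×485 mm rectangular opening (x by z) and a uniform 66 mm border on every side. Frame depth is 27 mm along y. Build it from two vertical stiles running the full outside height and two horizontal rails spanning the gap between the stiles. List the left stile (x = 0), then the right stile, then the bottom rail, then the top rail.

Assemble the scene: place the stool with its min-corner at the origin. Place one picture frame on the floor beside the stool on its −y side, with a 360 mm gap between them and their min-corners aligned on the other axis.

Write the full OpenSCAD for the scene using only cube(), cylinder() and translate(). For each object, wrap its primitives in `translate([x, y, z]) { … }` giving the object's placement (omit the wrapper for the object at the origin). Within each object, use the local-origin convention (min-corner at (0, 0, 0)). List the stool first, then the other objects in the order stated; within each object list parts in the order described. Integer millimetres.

translate([0, 0, 387]) cube([321, 272, 36]);
translate([23, 23, 0]) cylinder(h = 387, r = 23);
translate([298, 23, 0]) cylinder(h = 387, r = 23);
translate([23, 249, 0]) cylinder(h = 387, r = 23);
translate([298, 249, 0]) cylinder(h = 387, r = 23);
translate([0, -387, 0]) {
  cube([66, 27, 617]);
  translate([321, 0, 0]) cube([66, 27, 617]);
  translate([66, 0, 0]) cube([255, 27, 66]);
  translate([66, 0, 551]) cube([255, 27, 66]);
}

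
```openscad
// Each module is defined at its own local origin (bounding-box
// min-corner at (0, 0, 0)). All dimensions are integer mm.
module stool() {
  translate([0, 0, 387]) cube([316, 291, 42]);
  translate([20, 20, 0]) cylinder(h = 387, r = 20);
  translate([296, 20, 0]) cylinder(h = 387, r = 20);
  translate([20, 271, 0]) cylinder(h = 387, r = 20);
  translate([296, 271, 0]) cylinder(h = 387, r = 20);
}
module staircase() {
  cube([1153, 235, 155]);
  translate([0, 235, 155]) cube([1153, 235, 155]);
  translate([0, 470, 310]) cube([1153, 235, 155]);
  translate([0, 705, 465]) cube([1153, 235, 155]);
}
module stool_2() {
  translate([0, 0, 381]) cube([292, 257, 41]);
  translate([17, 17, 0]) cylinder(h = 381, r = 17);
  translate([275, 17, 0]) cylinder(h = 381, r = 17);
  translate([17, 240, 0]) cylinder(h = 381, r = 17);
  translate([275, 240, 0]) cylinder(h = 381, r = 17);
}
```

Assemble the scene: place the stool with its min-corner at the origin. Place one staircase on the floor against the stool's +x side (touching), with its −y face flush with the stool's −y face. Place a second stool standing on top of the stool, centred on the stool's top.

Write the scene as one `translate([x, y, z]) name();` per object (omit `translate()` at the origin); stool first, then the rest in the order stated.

stool();
translate([316, 0, 0]) staircase();
translate([12, 17, 429]) stool_2();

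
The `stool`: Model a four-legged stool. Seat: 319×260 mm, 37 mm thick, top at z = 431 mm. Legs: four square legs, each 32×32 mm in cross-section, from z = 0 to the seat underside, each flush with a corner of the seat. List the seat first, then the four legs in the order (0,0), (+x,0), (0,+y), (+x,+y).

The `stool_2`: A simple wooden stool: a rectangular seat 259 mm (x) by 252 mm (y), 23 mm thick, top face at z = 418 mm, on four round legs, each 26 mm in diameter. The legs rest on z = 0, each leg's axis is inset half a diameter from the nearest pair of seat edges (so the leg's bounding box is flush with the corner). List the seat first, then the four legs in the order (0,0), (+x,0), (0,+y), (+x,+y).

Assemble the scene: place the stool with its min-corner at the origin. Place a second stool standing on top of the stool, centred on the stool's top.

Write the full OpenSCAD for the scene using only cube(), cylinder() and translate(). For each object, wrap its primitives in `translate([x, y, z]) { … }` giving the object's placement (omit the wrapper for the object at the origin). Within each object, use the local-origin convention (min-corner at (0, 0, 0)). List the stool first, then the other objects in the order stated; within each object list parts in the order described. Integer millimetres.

translate([0, 0, 394]) cube([319, 260, 37]);
cube([32, 32, 394]);
translate([287, 0, 0]) cube([32, 32, 394]);
translate([0, 228, 0]) cube([32, 32, 394]);
translate([287, 228, 0]) cube([32, 32, 394]);
translate([30, 4, 431]) {
  translate([0, 0, 395]) cube([259, 252, 23]);
  translate([13, 13, 0]) cylinder(h = 395, r = 13);
  translate([246, 13, 0]) cylinder(h = 395, r = 13);
  translate([13, 239, 0]) cylinder(h = 395, r = 13);
  translate([246, 239, 0]) cylinder(h = 395, r = 13);
}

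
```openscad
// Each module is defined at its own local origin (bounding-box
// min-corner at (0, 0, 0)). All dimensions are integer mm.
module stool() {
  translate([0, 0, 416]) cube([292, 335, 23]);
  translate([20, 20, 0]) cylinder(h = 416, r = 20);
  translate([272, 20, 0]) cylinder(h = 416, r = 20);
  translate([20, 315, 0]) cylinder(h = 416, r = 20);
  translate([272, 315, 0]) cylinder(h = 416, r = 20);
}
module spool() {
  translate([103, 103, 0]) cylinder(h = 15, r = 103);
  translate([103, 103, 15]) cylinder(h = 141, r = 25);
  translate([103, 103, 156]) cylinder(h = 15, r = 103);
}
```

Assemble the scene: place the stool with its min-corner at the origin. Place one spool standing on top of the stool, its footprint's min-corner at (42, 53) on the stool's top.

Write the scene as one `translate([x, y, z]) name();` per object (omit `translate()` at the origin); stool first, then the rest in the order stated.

stool();
translate([42, 53, 439]) spool();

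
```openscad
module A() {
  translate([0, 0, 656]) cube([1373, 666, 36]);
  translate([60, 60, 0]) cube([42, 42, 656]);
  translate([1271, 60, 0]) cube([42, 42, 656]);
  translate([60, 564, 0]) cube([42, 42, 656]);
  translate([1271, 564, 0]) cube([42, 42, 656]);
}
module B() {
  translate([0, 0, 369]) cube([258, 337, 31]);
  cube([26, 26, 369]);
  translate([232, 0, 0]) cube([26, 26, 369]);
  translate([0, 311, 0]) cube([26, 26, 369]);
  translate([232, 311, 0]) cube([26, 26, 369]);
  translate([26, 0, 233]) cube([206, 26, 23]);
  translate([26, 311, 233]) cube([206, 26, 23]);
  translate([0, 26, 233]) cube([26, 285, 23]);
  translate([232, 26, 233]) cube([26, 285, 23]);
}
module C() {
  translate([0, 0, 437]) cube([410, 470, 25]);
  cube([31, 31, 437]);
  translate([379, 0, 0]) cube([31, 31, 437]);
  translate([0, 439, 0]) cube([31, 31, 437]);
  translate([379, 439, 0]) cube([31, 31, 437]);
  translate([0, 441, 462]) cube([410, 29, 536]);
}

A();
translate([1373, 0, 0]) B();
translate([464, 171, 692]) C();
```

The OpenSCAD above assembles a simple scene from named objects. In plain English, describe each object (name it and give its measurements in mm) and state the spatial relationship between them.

A is a rectangular dining table. The top is 1373×666×36 mm with its upper surface at z = 692 mm. It stands on four 42×42 mm square legs, each inset 60 mm from the nearest pair of top edges, running from the floor to the underside of the top.

B is a four-legged stool. The seat is a 258×337×31 mm slab whose top surface is at z = 400 mm; four square legs, each 26×26 mm in cross-section, run from the floor (z = 0) to the underside of the seat, each flush with a corner of the seat. Four stretchers, 26 mm wide and 23 mm tall, connect adjacent legs with their undersides at z = 233 mm, each running between the inner faces of the legs it joins and aligned with the legs' outer faces on the other axis.

C is a chair. The seat is a 410×470×25 mm slab with its top at z = 462 mm, on four 31×31 mm corner legs (flush with the seat edges, standing on z = 0). A flat backrest 29 mm thick, 536 mm tall, spans the full seat width and rises from the seat top along its +y edge, rear face flush with the rear of the seat.

The stool is against the table's +x side, with their −y faces flush. The chair is on top of the table.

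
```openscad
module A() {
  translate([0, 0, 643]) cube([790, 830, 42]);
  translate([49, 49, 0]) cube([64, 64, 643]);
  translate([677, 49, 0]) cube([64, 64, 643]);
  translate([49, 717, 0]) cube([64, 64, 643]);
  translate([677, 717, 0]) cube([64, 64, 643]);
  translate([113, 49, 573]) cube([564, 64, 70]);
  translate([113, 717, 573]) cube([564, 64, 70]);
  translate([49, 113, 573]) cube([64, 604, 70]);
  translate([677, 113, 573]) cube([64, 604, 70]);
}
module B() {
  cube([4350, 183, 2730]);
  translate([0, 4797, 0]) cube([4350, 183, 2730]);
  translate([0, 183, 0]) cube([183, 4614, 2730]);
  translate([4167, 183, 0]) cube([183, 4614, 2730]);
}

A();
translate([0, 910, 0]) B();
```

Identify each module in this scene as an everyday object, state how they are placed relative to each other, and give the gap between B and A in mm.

A is a table. B is a house frame. The house frame is on the floor beside the table on its +y side. The gap between the house frame and the table is 80 mm.

The house frame's nearest face is 80 mm from the table's +y face.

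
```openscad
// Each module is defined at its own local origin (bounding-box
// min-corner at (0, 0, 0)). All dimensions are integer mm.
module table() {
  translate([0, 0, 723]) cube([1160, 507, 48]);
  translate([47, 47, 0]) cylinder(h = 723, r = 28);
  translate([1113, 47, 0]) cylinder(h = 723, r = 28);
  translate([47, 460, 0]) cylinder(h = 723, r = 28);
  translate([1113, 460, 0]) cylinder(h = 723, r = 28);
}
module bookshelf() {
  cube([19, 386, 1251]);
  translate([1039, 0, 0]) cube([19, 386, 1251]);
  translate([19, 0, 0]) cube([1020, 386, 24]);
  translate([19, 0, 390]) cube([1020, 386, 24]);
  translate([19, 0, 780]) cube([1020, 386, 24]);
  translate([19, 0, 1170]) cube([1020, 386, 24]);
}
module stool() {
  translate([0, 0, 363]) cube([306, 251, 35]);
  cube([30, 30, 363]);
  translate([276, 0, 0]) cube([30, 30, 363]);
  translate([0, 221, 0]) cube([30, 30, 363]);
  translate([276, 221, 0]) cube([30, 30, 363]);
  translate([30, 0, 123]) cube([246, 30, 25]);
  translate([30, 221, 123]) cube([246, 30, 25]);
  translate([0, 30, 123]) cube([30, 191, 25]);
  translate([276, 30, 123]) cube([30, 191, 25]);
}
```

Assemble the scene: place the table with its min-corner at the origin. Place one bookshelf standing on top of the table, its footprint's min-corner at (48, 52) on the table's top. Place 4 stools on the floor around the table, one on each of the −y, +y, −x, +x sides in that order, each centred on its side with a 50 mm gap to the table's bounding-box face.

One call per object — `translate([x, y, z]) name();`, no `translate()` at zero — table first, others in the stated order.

table();
translate([48, 52, 771]) bookshelf();
translate([427, -301, 0]) stool();
translate([427, 557, 0]) stool();
translate([-356, 128, 0]) stool();
translate([1210, 128, 0]) stool();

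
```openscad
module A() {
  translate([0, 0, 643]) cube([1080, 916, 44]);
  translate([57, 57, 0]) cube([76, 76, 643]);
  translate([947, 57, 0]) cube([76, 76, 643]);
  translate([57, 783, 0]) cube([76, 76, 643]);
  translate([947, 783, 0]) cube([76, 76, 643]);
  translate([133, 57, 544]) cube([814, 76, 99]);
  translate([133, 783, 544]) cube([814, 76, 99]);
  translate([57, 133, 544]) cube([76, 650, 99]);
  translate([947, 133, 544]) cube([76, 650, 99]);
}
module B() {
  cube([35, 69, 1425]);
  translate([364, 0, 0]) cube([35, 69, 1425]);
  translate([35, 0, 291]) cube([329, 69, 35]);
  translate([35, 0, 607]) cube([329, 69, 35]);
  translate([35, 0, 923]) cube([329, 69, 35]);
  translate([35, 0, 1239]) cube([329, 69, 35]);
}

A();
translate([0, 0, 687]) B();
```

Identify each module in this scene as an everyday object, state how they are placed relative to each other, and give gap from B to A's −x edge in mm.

The ladder's min-x is at 0; the table's min-x is 0; gap = 0 mm.

A is a table. B is a ladder. The ladder is on top of the table. The gap from the ladder to the table's −x edge is 0 mm.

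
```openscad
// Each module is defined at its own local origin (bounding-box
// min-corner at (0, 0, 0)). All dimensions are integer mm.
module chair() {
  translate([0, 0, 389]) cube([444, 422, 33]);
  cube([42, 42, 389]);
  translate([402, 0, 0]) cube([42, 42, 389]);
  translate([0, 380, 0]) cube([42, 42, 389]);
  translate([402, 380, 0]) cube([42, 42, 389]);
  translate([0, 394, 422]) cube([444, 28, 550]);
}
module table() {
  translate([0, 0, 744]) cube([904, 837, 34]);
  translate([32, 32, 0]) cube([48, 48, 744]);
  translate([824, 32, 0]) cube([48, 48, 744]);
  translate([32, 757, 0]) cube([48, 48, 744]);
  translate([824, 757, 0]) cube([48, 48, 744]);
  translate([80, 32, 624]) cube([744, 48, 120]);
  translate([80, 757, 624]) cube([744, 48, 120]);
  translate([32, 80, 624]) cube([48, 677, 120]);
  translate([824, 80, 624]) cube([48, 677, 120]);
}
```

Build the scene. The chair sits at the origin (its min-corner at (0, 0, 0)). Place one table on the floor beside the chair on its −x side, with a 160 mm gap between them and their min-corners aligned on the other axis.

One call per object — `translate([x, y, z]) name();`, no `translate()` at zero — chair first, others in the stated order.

chair();
translate([-1064, 0, 0]) table();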